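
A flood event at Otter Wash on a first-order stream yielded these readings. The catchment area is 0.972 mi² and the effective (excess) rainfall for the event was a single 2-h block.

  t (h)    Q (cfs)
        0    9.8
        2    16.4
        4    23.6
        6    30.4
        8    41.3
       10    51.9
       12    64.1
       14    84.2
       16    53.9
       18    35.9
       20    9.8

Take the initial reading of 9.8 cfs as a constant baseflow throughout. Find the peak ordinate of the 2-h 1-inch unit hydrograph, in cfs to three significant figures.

Direct runoff: 0.0, 6.6, 13.8, 20.6, 31.5, 42.1, 54.3, 74.4, 44.1, 26.1, 0.0 cfs; ΣQ_DR = 313.5 cfs, peak = 74.4 cfs.
Runoff depth d = ΣQ_DR·Δt / A = 313.5 × 7200 / (0.972 mi²) = 0.9996 in.
The 1-inch UH is the DRH scaled by (1 in)/d, so U_p = 74.4 × 1/0.9996 = 74.4 cfs.

U_p ≈ 74.4 cfs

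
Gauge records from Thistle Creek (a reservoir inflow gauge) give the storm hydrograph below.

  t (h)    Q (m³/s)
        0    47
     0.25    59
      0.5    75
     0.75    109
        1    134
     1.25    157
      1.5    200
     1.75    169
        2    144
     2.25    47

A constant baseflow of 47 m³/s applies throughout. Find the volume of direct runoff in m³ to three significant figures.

V ≈ 6.04 × 10^5 m³

Direct-runoff ordinates (Q − Q_b): 0.0, 12.0, 28.0, 62.0, 87.0, 110.0, 153.0, 122.0, 97.0, 0.0 m³/s.
ΣQ_DR = 671.0 m³/s.
With Δt = 0.25 h = 900 s, V = ΣQ_DR · Δt = 671.0 × 900 = 6.04 × 10^5 m³.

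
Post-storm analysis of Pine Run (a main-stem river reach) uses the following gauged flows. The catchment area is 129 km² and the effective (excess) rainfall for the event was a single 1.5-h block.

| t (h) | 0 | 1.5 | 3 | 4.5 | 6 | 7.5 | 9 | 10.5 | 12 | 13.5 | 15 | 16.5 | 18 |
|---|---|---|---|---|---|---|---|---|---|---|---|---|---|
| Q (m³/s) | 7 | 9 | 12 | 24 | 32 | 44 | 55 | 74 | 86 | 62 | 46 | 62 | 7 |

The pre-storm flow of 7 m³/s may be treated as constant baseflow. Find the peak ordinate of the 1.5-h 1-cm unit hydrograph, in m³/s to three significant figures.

Direct runoff: 0.0, 2.0, 5.0, 17.0, 25.0, 37.0, 48.0, 67.0, 79.0, 55.0, 39.0, 55.0, 0.0 m³/s; ΣQ_DR = 429.0 m³/s, peak = 79.0 m³/s.
Runoff depth d = ΣQ_DR·Δt / A = 429.0 × 5400 / (129 km²) = 17.96 mm.
The 1-cm UH is the DRH scaled by (10 mm)/d, so U_p = 79.0 × 10/17.96 = 44.0 m³/s.

U_p ≈ 44.0 m³/s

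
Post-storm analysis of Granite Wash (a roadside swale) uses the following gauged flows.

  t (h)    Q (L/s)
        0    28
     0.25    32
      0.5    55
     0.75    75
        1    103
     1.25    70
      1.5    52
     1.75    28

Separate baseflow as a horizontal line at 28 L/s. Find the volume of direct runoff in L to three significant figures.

Direct-runoff ordinates (Q − Q_b): 0.0, 4.0, 27.0, 47.0, 75.0, 42.0, 24.0, 0.0 L/s.
ΣQ_DR = 219.0 L/s.
With Δt = 0.25 h = 900 s, V = ΣQ_DR · Δt = 219.0 × 900 = 1.97 × 10^5 L.

V ≈ 1.97 × 10^5 L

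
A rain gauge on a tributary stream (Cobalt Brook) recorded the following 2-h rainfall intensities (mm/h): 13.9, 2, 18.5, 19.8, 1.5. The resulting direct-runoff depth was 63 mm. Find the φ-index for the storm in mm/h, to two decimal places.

Only the 3 blocks with intensity above φ contribute runoff: 13.9, 18.5, 19.8 mm/h.
Σ(I−φ)·Δt = d  ⇒  (13.9+18.5+19.8 − 3φ)·2 = 63
φ = (52.20 − 63/2) / 3 = 6.90 mm/h.

φ ≈ 6.90 mm/h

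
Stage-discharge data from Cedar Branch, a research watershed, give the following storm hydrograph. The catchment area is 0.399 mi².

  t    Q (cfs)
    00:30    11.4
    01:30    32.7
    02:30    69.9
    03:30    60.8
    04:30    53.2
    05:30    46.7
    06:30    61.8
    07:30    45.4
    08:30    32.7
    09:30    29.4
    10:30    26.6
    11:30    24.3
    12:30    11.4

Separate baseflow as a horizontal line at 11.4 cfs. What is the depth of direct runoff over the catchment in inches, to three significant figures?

Direct runoff: 0.0, 21.3, 58.5, 49.4, 41.8, 35.3, 50.4, 34.0, 21.3, 18.0, 15.2, 12.9, 0.0 cfs; ΣQ_DR = 358.1 cfs.
V = ΣQ_DR · Δt = 358.1 × 3600 s = 1.289 × 10^6 ft³.
Over A = 0.399 mi², depth = V / A = 1.39 in.

d ≈ 1.39 in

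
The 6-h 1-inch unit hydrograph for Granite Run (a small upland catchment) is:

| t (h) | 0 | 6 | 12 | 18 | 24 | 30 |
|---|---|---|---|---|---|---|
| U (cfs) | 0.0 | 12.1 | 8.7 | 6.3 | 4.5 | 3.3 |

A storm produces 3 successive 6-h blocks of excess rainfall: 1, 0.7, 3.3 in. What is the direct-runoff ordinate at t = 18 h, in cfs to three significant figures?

Q ≈ 52.3 cfs

By discrete convolution, Q_j = Σ (P_i / 1 in) · U_{j−i}.
At t = 18 h (j=3): Q = (1/1)·6.3 + (0.7/1)·8.7 + (3.3/1)·12.1 = 52.3 cfs.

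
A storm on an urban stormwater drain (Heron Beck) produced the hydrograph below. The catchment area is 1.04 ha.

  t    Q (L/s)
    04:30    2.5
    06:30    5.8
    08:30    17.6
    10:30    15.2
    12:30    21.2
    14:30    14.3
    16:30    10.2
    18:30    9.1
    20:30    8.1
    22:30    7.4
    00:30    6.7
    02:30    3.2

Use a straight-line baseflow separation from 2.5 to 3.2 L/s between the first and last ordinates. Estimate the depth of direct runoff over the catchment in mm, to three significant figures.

d ≈ 60.3 mm

Direct runoff: 0.00, 3.24, 14.97, 12.51, 18.45, 11.48, 7.32, 6.15, 5.09, 4.33, 3.56, 0.00 L/s; ΣQ_DR = 87.10 L/s.
V = ΣQ_DR · Δt = 87.10 × 7200 s = 6.271 × 10^5 L.
Over A = 1.04 ha, depth = V / A = 60.3 mm.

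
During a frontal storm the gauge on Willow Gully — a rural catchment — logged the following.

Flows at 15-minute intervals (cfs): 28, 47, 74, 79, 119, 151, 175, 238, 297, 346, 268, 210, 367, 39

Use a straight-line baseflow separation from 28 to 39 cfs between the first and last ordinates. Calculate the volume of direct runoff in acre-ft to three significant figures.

Direct-runoff ordinates (Q − Q_b): 0.00, 18.15, 44.31, 48.46, 87.62, 118.77, 141.92, 204.08, 262.23, 310.38, 231.54, 172.69, 328.85, 0.00 cfs.
ΣQ_DR = 1969 cfs.
With Δt = 0.25 h = 900 s, V = ΣQ_DR · Δt = 1969 × 900 = 1.77 × 10^6 ft³ = 40.7 acre-ft.

V ≈ 40.7 acre-ft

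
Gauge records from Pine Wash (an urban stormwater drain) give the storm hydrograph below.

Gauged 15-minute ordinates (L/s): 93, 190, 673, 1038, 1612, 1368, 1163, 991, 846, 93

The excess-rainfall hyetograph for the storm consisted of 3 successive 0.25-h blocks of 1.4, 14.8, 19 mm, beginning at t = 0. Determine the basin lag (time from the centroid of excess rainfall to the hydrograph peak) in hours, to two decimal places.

Centroid of excess rainfall: t_c = Σ P_i·t̄_i / ΣP_i = 0.5000 h (block centres at 0.125, 0.375, 0.625 h).
Hydrograph peak occurs at t = 1 h, so basin lag t_L = 1 − 0.5000 = 0.50 h.

t_L ≈ 0.50 h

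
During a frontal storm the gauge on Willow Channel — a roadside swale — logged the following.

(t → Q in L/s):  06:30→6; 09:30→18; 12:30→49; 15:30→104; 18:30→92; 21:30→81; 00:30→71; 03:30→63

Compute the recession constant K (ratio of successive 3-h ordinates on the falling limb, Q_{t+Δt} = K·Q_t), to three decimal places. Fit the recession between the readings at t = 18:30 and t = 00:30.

Using the recession-limb readings at t = 18:30 and t = 00:30: Q falls from 92 to 71 L/s over 2 intervals.
K = (Q₂/Q₁)^(1/2) = (71/92)^(1/2) = 0.878.

K ≈ 0.878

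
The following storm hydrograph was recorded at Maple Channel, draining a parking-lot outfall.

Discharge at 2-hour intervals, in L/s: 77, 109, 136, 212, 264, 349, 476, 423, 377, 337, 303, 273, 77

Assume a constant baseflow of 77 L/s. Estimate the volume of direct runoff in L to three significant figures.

V ≈ 1.74 × 10^7 L

Direct-runoff ordinates (Q − Q_b): 0.0, 32.0, 59.0, 135.0, 187.0, 272.0, 399.0, 346.0, 300.0, 260.0, 226.0, 196.0, 0.0 L/s.
ΣQ_DR = 2412 L/s.
With Δt = 2 h = 7200 s, V = ΣQ_DR · Δt = 2412 × 7200 = 1.74 × 10^7 L.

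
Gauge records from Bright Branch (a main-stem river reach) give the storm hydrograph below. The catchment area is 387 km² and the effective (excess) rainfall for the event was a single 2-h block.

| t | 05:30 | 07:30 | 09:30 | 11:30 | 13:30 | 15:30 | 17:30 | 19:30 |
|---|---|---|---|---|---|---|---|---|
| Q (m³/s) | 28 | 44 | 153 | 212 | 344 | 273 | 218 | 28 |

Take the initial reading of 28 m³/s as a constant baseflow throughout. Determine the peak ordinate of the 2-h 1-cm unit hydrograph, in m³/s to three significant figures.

Direct runoff: 0.0, 16.0, 125.0, 184.0, 316.0, 245.0, 190.0, 0.0 m³/s; ΣQ_DR = 1076 m³/s, peak = 316.0 m³/s.
Runoff depth d = ΣQ_DR·Δt / A = 1076 × 7200 / (387 km²) = 20.02 mm.
The 1-cm UH is the DRH scaled by (10 mm)/d, so U_p = 316.0 × 10/20.02 = 158 m³/s.

U_p ≈ 158 m³/s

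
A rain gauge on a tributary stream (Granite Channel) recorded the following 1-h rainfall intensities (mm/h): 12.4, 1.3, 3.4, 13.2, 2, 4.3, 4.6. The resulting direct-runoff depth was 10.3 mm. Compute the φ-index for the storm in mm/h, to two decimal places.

Only the 2 blocks with intensity above φ contribute runoff: 12.4, 13.2 mm/h.
Σ(I−φ)·Δt = d  ⇒  (12.4+13.2 − 2φ)·1 = 10.3
φ = (25.60 − 10.3/1) / 2 = 7.65 mm/h.

φ ≈ 7.65 mm/h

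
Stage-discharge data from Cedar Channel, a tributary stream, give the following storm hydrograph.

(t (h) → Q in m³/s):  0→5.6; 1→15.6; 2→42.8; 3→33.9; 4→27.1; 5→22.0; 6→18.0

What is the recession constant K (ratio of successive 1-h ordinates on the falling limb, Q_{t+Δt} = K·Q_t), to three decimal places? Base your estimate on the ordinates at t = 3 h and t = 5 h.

Using the recession-limb readings at t = 3 h and t = 5 h: Q falls from 33.9 to 22.0 m³/s over 2 intervals.
K = (Q₂/Q₁)^(1/2) = (22.0/33.9)^(1/2) = 0.806.

K ≈ 0.806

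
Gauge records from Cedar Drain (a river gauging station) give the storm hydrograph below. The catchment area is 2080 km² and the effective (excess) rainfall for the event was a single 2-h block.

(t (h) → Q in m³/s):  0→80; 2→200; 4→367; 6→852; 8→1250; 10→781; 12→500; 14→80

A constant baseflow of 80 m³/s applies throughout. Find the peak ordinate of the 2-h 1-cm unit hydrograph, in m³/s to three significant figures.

U_p ≈ 974 m³/s

Direct runoff: 0.0, 120.0, 287.0, 772.0, 1170.0, 701.0, 420.0, 0.0 m³/s; ΣQ_DR = 3470 m³/s, peak = 1170.0 m³/s.
Runoff depth d = ΣQ_DR·Δt / A = 3470 × 7200 / (2080 km²) = 12.01 mm.
The 1-cm UH is the DRH scaled by (10 mm)/d, so U_p = 1170.0 × 10/12.01 = 974 m³/s.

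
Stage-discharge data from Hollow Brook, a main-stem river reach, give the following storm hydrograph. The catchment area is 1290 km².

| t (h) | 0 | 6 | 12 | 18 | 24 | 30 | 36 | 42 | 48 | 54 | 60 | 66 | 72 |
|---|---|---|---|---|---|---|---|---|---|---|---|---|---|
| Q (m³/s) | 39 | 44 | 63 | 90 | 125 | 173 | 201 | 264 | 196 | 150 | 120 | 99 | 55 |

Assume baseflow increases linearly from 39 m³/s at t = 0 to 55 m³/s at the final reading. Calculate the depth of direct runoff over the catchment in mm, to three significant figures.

Direct runoff: 0.00, 3.67, 21.33, 47.00, 80.67, 127.33, 154.00, 215.67, 146.33, 99.00, 67.67, 45.33, 0.00 m³/s; ΣQ_DR = 1008 m³/s.
V = ΣQ_DR · Δt = 1008 × 21600 s = 2.177 × 10^7 m³.
Over A = 1290 km², depth = V / A = 16.9 mm.

d ≈ 16.9 mm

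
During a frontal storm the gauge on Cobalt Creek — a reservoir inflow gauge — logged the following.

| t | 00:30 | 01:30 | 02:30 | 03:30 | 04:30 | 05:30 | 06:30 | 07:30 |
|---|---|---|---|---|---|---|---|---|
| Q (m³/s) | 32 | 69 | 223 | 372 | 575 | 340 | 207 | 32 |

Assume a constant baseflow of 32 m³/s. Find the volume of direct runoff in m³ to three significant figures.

V ≈ 5.74 × 10^6 m³

Direct-runoff ordinates (Q − Q_b): 0.0, 37.0, 191.0, 340.0, 543.0, 308.0, 175.0, 0.0 m³/s.
ΣQ_DR = 1594 m³/s.
With Δt = 1 h = 3600 s, V = ΣQ_DR · Δt = 1594 × 3600 = 5.74 × 10^6 m³.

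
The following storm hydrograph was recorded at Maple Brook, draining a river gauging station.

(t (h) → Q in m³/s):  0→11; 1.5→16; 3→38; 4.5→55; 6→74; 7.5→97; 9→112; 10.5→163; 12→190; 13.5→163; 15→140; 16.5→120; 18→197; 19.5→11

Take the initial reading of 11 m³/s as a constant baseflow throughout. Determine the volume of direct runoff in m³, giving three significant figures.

Direct-runoff ordinates (Q − Q_b): 0.0, 5.0, 27.0, 44.0, 63.0, 86.0, 101.0, 152.0, 179.0, 152.0, 129.0, 109.0, 186.0, 0.0 m³/s.
ΣQ_DR = 1233 m³/s.
With Δt = 1.5 h = 5400 s, V = ΣQ_DR · Δt = 1233 × 5400 = 6.66 × 10^6 m³.

V ≈ 6.66 × 10^6 m³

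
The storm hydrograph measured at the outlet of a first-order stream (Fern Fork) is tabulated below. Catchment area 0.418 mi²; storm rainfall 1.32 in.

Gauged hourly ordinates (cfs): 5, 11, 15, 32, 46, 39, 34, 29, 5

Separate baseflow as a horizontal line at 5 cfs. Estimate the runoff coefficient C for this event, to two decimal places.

ΣQ_DR = 171.0 cfs; V = ΣQ_DR·Δt = 6.156 × 10^5 ft³.
Runoff depth d = V / A = 0.6339 in.
C = d / P = 0.6339 / 1.32 = 0.48.

C ≈ 0.48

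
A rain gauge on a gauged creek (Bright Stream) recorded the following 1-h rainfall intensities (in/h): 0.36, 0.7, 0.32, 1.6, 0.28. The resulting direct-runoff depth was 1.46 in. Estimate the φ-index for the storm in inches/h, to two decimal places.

Only the 2 blocks with intensity above φ contribute runoff: 0.7, 1.6 in/h.
Σ(I−φ)·Δt = d  ⇒  (0.7+1.6 − 2φ)·1 = 1.46
φ = (2.300 − 1.46/1) / 2 = 0.42 in/h.

φ ≈ 0.42 in/h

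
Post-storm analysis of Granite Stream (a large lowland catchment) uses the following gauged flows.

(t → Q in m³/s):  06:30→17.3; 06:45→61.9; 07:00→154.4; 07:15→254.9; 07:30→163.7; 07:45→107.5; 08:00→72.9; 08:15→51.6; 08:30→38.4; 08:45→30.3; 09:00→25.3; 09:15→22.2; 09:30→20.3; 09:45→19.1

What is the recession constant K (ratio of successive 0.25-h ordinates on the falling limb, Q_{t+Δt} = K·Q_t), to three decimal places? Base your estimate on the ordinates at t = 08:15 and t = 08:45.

K ≈ 0.766

Using the recession-limb readings at t = 08:15 and t = 08:45: Q falls from 51.6 to 30.3 m³/s over 2 intervals.
K = (Q₂/Q₁)^(1/2) = (30.3/51.6)^(1/2) = 0.766.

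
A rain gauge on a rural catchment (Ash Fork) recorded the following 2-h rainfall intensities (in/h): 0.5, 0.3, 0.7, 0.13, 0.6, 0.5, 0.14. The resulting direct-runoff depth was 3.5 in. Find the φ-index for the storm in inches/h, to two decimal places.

φ ≈ 0.17 in/h

Only the 5 blocks with intensity above φ contribute runoff: 0.5, 0.3, 0.7, 0.6, 0.5 in/h.
Σ(I−φ)·Δt = d  ⇒  (0.5+0.3+0.7+0.6+0.5 − 5φ)·2 = 3.5
φ = (2.600 − 3.5/2) / 5 = 0.17 in/h.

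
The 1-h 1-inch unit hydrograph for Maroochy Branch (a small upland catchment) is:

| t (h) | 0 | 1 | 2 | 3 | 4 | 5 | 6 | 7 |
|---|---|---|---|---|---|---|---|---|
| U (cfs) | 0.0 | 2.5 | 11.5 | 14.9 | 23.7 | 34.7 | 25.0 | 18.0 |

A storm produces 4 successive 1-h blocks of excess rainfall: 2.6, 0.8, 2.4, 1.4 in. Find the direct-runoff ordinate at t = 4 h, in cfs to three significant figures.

By discrete convolution, Q_j = Σ (P_i / 1 in) · U_{j−i}.
At t = 4 h (j=4): Q = (2.6/1)·23.7 + (0.8/1)·14.9 + (2.4/1)·11.5 + (1.4/1)·2.5 = 105 cfs.

Q ≈ 105 cfs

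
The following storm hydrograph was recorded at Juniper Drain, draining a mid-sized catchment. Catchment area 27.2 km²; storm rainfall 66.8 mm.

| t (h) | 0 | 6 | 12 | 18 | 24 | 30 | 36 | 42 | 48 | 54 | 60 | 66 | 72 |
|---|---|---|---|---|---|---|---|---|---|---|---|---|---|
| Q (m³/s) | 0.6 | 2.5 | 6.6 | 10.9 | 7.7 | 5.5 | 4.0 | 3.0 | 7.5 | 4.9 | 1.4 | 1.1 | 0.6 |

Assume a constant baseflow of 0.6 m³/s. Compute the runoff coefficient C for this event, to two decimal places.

C ≈ 0.58

ΣQ_DR = 48.50 m³/s; V = ΣQ_DR·Δt = 1.048 × 10^6 m³.
Runoff depth d = V / A = 38.51 mm.
C = d / P = 38.51 / 66.8 = 0.58.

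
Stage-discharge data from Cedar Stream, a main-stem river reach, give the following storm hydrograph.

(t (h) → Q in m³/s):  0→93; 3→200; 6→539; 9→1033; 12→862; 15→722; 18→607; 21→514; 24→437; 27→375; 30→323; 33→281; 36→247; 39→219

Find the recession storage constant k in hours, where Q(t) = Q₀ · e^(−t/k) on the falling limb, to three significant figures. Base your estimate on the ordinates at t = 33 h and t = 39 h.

k ≈ 24.1 h

On the falling limb, Q drops from 281 to 219 m³/s between t = 33 h and t = 39 h (Δt = 6 h).
k = −Δt / ln(Q₂/Q₁) = −6 / ln(219/281) = 24.1 h.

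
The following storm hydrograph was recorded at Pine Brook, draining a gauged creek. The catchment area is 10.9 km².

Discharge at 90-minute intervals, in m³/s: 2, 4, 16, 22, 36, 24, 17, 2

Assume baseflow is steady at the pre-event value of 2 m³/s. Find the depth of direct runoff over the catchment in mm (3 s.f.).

Direct runoff: 0.0, 2.0, 14.0, 20.0, 34.0, 22.0, 15.0, 0.0 m³/s; ΣQ_DR = 107.0 m³/s.
V = ΣQ_DR · Δt = 107.0 × 5400 s = 5.778 × 10^5 m³.
Over A = 10.9 km², depth = V / A = 53.0 mm.

d ≈ 53.0 mm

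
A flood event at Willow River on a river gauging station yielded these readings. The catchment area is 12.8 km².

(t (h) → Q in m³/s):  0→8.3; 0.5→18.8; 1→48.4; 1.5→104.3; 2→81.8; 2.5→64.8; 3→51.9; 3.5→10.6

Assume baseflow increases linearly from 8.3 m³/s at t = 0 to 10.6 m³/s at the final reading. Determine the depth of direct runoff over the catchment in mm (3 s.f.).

Direct runoff: 0.00, 10.17, 39.44, 95.01, 72.19, 54.86, 41.63, 0.00 m³/s; ΣQ_DR = 313.3 m³/s.
V = ΣQ_DR · Δt = 313.3 × 1800 s = 5.639 × 10^5 m³.
Over A = 12.8 km², depth = V / A = 44.1 mm.

d ≈ 44.1 mm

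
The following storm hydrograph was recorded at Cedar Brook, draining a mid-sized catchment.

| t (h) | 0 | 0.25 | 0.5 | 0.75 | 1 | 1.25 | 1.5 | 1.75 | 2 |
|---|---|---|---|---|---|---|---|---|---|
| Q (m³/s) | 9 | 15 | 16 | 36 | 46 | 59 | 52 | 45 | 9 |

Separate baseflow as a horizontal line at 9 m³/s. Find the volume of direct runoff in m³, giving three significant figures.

V ≈ 1.85 × 10^5 m³

Direct-runoff ordinates (Q − Q_b): 0.0, 6.0, 7.0, 27.0, 37.0, 50.0, 43.0, 36.0, 0.0 m³/s.
ΣQ_DR = 206.0 m³/s.
With Δt = 0.25 h = 900 s, V = ΣQ_DR · Δt = 206.0 × 900 = 1.85 × 10^5 m³.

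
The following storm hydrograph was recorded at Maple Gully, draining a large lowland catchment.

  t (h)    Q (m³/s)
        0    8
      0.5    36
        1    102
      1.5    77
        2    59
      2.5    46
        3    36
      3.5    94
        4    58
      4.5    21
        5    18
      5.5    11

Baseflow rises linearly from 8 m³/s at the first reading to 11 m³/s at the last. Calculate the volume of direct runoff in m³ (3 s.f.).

V ≈ 8.14 × 10^5 m³

Direct-runoff ordinates (Q − Q_b): 0.00, 27.73, 93.45, 68.18, 49.91, 36.64, 26.36, 84.09, 47.82, 10.55, 7.27, 0.00 m³/s.
ΣQ_DR = 452.0 m³/s.
With Δt = 0.5 h = 1800 s, V = ΣQ_DR · Δt = 452.0 × 1800 = 8.14 × 10^5 m³.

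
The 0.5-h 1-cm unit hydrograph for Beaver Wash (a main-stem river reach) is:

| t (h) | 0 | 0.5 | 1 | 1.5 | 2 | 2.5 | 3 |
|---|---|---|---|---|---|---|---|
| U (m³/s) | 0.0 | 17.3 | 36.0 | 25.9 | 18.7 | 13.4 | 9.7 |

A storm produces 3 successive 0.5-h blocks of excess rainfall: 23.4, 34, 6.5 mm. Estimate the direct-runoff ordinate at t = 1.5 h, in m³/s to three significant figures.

By discrete convolution, Q_j = Σ (P_i / 10 mm) · U_{j−i}.
At t = 1.5 h (j=3): Q = (23.4/10)·25.9 + (34/10)·36.0 + (6.5/10)·17.3 = 194 m³/s.

Q ≈ 194 m³/s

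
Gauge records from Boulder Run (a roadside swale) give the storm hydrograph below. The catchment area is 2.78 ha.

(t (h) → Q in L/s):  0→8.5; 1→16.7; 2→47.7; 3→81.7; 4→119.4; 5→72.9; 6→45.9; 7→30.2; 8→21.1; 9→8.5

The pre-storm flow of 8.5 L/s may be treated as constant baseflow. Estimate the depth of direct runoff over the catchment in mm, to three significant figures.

Direct runoff: 0.0, 8.2, 39.2, 73.2, 110.9, 64.4, 37.4, 21.7, 12.6, 0.0 L/s; ΣQ_DR = 367.6 L/s.
V = ΣQ_DR · Δt = 367.6 × 3600 s = 1.323 × 10^6 L.
Over A = 2.78 ha, depth = V / A = 47.6 mm.

d ≈ 47.6 mm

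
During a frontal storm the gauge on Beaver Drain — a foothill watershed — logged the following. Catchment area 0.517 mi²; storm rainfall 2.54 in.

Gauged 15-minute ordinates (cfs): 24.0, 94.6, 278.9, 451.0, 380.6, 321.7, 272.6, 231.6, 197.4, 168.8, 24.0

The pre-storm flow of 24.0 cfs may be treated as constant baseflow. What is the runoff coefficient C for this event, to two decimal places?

C ≈ 0.64

ΣQ_DR = 2181 cfs; V = ΣQ_DR·Δt = 1.963 × 10^6 ft³.
Runoff depth d = V / A = 1.634 in.
C = d / P = 1.634 / 2.54 = 0.64.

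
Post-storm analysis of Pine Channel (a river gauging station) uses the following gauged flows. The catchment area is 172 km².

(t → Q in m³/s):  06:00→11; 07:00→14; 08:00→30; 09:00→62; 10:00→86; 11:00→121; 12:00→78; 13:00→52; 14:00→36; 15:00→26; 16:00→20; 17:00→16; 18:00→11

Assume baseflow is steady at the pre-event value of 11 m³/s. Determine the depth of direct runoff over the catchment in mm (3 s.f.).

d ≈ 8.79 mm

Direct runoff: 0.0, 3.0, 19.0, 51.0, 75.0, 110.0, 67.0, 41.0, 25.0, 15.0, 9.0, 5.0, 0.0 m³/s; ΣQ_DR = 420.0 m³/s.
V = ΣQ_DR · Δt = 420.0 × 3600 s = 1.512 × 10^6 m³.
Over A = 172 km², depth = V / A = 8.79 mm.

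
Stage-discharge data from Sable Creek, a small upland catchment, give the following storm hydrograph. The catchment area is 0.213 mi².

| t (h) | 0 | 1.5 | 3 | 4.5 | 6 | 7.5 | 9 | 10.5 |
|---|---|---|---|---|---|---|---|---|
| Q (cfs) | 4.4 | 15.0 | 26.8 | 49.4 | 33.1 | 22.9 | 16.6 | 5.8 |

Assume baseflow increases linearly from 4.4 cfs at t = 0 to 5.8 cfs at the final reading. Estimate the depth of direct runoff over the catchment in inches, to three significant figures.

Direct runoff: 0.00, 10.40, 22.00, 44.40, 27.90, 17.50, 11.00, 0.00 cfs; ΣQ_DR = 133.2 cfs.
V = ΣQ_DR · Δt = 133.2 × 5400 s = 7.193 × 10^5 ft³.
Over A = 0.213 mi², depth = V / A = 1.45 in.

d ≈ 1.45 in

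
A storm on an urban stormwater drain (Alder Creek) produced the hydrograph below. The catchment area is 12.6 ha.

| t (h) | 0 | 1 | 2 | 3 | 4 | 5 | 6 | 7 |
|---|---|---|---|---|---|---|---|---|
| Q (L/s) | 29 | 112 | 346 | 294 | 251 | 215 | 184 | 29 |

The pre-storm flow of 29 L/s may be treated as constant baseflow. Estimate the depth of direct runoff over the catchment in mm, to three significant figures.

d ≈ 35.1 mm

Direct runoff: 0.0, 83.0, 317.0, 265.0, 222.0, 186.0, 155.0, 0.0 L/s; ΣQ_DR = 1228 L/s.
V = ΣQ_DR · Δt = 1228 × 3600 s = 4.421 × 10^6 L.
Over A = 12.6 ha, depth = V / A = 35.1 mm.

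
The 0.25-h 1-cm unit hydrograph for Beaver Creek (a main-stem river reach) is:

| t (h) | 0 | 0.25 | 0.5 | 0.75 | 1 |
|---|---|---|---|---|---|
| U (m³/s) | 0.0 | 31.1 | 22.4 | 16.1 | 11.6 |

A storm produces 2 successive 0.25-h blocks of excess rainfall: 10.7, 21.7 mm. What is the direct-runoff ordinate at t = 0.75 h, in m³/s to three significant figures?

Q ≈ 65.8 m³/s

By discrete convolution, Q_j = Σ (P_i / 10 mm) · U_{j−i}.
At t = 0.75 h (j=3): Q = (10.7/10)·16.1 + (21.7/10)·22.4 = 65.8 m³/s.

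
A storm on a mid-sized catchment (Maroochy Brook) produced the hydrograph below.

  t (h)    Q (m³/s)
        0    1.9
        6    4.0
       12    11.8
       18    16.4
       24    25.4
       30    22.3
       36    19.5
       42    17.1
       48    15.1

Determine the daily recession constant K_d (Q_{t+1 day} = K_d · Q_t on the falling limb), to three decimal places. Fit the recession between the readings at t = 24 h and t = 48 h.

K_d ≈ 0.594

Between t = 24 h and t = 48 h the flow falls from 25.4 to 15.1 m³/s over 4×6 h = 24 h.
Per-interval ratio K = (15.1/25.4)^(1/4) = 0.8781; K_d = K^(24/6) = 0.594.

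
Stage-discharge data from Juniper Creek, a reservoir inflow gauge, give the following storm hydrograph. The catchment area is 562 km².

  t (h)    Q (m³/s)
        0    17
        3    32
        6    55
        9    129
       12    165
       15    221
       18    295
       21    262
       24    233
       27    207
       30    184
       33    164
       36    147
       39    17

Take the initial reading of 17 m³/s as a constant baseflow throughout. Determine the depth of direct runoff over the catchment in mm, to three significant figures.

d ≈ 36.3 mm

Direct runoff: 0.0, 15.0, 38.0, 112.0, 148.0, 204.0, 278.0, 245.0, 216.0, 190.0, 167.0, 147.0, 130.0, 0.0 m³/s; ΣQ_DR = 1890 m³/s.
V = ΣQ_DR · Δt = 1890 × 10800 s = 2.041 × 10^7 m³.
Over A = 562 km², depth = V / A = 36.3 mm.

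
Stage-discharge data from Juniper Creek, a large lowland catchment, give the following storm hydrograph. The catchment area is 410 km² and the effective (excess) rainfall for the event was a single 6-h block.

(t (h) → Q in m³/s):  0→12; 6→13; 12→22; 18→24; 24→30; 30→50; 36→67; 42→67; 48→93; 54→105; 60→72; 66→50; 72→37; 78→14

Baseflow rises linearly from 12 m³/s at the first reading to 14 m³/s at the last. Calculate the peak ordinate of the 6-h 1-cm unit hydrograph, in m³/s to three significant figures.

U_p ≈ 36.7 m³/s

Direct runoff: 0.00, 0.85, 9.69, 11.54, 17.38, 37.23, 54.08, 53.92, 79.77, 91.62, 58.46, 36.31, 23.15, 0.00 m³/s; ΣQ_DR = 474.0 m³/s, peak = 91.62 m³/s.
Runoff depth d = ΣQ_DR·Δt / A = 474.0 × 21600 / (410 km²) = 24.97 mm.
The 1-cm UH is the DRH scaled by (10 mm)/d, so U_p = 91.62 × 10/24.97 = 36.7 m³/s.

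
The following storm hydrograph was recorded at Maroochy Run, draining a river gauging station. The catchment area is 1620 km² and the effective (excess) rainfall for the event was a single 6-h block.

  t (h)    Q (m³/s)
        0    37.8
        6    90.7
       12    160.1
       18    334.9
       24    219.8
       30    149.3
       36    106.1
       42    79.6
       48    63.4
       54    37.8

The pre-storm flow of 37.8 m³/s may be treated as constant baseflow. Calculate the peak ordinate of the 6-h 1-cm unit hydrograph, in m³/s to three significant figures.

U_p ≈ 247 m³/s

Direct runoff: 0.0, 52.9, 122.3, 297.1, 182.0, 111.5, 68.3, 41.8, 25.6, 0.0 m³/s; ΣQ_DR = 901.5 m³/s, peak = 297.1 m³/s.
Runoff depth d = ΣQ_DR·Δt / A = 901.5 × 21600 / (1620 km²) = 12.02 mm.
The 1-cm UH is the DRH scaled by (10 mm)/d, so U_p = 297.1 × 10/12.02 = 247 m³/s.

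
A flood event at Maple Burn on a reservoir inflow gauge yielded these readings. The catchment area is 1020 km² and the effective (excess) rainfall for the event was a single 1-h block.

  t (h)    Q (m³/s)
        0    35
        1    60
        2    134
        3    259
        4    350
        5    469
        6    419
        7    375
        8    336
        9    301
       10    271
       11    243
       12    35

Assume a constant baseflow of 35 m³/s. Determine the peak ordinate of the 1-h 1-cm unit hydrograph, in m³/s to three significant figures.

U_p ≈ 434 m³/s

Direct runoff: 0.0, 25.0, 99.0, 224.0, 315.0, 434.0, 384.0, 340.0, 301.0, 266.0, 236.0, 208.0, 0.0 m³/s; ΣQ_DR = 2832 m³/s, peak = 434.0 m³/s.
Runoff depth d = ΣQ_DR·Δt / A = 2832 × 3600 / (1020 km²) = 9.995 mm.
The 1-cm UH is the DRH scaled by (10 mm)/d, so U_p = 434.0 × 10/9.995 = 434 m³/s.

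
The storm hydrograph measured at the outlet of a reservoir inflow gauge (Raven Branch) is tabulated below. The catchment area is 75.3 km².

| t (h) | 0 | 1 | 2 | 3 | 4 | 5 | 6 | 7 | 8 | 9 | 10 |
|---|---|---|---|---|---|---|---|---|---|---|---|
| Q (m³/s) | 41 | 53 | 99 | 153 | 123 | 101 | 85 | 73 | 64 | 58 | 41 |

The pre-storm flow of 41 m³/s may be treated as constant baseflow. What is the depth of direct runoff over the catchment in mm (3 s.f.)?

Direct runoff: 0.0, 12.0, 58.0, 112.0, 82.0, 60.0, 44.0, 32.0, 23.0, 17.0, 0.0 m³/s; ΣQ_DR = 440.0 m³/s.
V = ΣQ_DR · Δt = 440.0 × 3600 s = 1.584 × 10^6 m³.
Over A = 75.3 km², depth = V / A = 21.0 mm.

d ≈ 21.0 mm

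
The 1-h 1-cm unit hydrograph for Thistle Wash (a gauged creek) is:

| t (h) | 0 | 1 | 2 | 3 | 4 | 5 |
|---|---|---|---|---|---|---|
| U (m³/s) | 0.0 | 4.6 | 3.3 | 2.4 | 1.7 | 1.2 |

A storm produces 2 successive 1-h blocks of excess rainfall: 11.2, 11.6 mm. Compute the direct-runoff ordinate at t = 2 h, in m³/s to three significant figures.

By discrete convolution, Q_j = Σ (P_i / 10 mm) · U_{j−i}.
At t = 2 h (j=2): Q = (11.2/10)·3.3 + (11.6/10)·4.6 = 9.03 m³/s.

Q ≈ 9.03 m³/s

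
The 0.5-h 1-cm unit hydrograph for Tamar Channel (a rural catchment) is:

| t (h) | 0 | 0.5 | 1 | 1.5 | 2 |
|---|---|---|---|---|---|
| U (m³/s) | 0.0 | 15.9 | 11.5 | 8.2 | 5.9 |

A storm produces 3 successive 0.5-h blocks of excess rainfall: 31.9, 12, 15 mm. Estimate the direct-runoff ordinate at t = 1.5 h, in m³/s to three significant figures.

By discrete convolution, Q_j = Σ (P_i / 10 mm) · U_{j−i}.
At t = 1.5 h (j=3): Q = (31.9/10)·8.2 + (12/10)·11.5 + (15/10)·15.9 = 63.8 m³/s.

Q ≈ 63.8 m³/s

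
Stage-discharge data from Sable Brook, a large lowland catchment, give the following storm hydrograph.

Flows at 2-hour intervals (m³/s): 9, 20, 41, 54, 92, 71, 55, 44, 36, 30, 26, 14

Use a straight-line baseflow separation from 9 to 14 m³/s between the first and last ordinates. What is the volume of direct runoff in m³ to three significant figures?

Direct-runoff ordinates (Q − Q_b): 0.00, 10.55, 31.09, 43.64, 81.18, 59.73, 43.27, 31.82, 23.36, 16.91, 12.45, 0.00 m³/s.
ΣQ_DR = 354.0 m³/s.
With Δt = 2 h = 7200 s, V = ΣQ_DR · Δt = 354.0 × 7200 = 2.55 × 10^6 m³.

V ≈ 2.55 × 10^6 m³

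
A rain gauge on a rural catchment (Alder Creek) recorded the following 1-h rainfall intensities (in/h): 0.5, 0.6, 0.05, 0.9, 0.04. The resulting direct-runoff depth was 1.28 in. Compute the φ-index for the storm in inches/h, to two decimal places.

φ ≈ 0.24 in/h

Only the 3 blocks with intensity above φ contribute runoff: 0.5, 0.6, 0.9 in/h.
Σ(I−φ)·Δt = d  ⇒  (0.5+0.6+0.9 − 3φ)·1 = 1.28
φ = (2.000 − 1.28/1) / 3 = 0.24 in/h.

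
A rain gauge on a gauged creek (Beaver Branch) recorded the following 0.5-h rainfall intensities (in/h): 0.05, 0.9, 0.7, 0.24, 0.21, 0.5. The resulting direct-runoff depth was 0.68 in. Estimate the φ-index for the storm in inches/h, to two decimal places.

φ ≈ 0.25 in/h

Only the 3 blocks with intensity above φ contribute runoff: 0.9, 0.7, 0.5 in/h.
Σ(I−φ)·Δt = d  ⇒  (0.9+0.7+0.5 − 3φ)·0.5 = 0.68
φ = (2.100 − 0.68/0.5) / 3 = 0.25 in/h.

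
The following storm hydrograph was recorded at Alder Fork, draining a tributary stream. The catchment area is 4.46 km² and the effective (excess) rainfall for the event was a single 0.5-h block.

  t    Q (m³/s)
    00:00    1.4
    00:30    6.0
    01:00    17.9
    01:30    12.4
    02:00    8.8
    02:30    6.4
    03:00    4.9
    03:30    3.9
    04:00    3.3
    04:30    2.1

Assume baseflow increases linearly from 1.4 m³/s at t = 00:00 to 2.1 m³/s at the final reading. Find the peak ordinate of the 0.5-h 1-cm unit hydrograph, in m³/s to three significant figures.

U_p ≈ 8.16 m³/s

Direct runoff: 0.00, 4.52, 16.34, 10.77, 7.09, 4.61, 3.03, 1.96, 1.28, 0.00 m³/s; ΣQ_DR = 49.60 m³/s, peak = 16.34 m³/s.
Runoff depth d = ΣQ_DR·Δt / A = 49.60 × 1800 / (4.46 km²) = 20.02 mm.
The 1-cm UH is the DRH scaled by (10 mm)/d, so U_p = 16.34 × 10/20.02 = 8.16 m³/s.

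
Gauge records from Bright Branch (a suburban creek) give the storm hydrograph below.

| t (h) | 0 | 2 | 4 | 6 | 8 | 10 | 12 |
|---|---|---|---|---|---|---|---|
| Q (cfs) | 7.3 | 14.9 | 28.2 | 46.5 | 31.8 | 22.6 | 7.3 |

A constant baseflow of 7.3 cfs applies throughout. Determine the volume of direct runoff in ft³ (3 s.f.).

V ≈ 7.74 × 10^5 ft³

Direct-runoff ordinates (Q − Q_b): 0.0, 7.6, 20.9, 39.2, 24.5, 15.3, 0.0 cfs.
ΣQ_DR = 107.5 cfs.
With Δt = 2 h = 7200 s, V = ΣQ_DR · Δt = 107.5 × 7200 = 7.74 × 10^5 ft³.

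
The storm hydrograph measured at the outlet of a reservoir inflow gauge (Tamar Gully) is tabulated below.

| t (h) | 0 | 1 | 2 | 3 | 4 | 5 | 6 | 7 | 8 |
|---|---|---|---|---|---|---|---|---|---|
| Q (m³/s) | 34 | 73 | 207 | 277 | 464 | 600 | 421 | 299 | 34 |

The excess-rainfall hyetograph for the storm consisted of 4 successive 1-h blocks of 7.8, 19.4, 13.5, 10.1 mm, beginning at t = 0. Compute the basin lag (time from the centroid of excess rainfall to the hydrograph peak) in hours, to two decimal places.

Centroid of excess rainfall: t_c = Σ P_i·t̄_i / ΣP_i = 2.0098 h (block centres at 0.5, 1.5, 2.5, 3.5 h).
Hydrograph peak occurs at t = 5 h, so basin lag t_L = 5 − 2.0098 = 2.99 h.

t_L ≈ 2.99 h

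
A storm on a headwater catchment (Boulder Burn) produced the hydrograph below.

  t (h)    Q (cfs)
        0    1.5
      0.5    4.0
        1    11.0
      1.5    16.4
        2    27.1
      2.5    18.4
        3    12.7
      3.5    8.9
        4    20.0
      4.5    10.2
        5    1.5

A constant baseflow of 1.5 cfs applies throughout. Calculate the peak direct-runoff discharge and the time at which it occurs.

Q_p = 25.6 cfs at t = 2 h

Subtracting baseflow gives direct-runoff ordinates: 0.0, 2.5, 9.5, 14.9, 25.6, 16.9, 11.2, 7.4, 18.5, 8.7, 0.0 cfs.
The maximum is 25.6 cfs, occurring at the reading for t = 2 h.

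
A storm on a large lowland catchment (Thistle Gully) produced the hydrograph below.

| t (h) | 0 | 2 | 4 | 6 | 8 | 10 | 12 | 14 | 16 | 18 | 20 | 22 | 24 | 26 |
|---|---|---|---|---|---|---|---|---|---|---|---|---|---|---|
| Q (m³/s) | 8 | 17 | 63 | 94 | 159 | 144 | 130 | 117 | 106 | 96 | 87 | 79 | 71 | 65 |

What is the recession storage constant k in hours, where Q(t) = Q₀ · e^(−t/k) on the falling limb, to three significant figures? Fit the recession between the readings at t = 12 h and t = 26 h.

On the falling limb, Q drops from 130 to 65 m³/s between t = 12 h and t = 26 h (Δt = 14 h).
k = −Δt / ln(Q₂/Q₁) = −14 / ln(65/130) = 20.2 h.

k ≈ 20.2 h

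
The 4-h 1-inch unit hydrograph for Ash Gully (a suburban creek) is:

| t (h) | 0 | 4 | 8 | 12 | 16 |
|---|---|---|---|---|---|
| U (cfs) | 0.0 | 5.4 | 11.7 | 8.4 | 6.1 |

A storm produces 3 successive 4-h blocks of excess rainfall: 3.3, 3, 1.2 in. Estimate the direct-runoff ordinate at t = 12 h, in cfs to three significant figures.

By discrete convolution, Q_j = Σ (P_i / 1 in) · U_{j−i}.
At t = 12 h (j=3): Q = (3.3/1)·8.4 + (3/1)·11.7 + (1.2/1)·5.4 = 69.3 cfs.

Q ≈ 69.3 cfs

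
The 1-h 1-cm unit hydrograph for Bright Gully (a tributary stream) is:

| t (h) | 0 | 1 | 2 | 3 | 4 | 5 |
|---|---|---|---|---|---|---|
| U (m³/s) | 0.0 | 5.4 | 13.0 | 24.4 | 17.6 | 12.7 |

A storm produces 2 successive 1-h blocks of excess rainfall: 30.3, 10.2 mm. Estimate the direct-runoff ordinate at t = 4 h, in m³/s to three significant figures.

By discrete convolution, Q_j = Σ (P_i / 10 mm) · U_{j−i}.
At t = 4 h (j=4): Q = (30.3/10)·17.6 + (10.2/10)·24.4 = 78.2 m³/s.

Q ≈ 78.2 m³/s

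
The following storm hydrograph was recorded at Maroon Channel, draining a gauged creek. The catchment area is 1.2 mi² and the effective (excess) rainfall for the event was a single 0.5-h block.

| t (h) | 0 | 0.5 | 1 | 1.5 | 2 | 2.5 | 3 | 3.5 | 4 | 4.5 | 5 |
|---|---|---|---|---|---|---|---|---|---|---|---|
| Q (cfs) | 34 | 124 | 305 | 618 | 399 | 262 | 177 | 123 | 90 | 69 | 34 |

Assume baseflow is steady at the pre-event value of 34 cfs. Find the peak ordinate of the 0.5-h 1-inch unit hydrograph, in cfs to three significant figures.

U_p ≈ 486 cfs

Direct runoff: 0.0, 90.0, 271.0, 584.0, 365.0, 228.0, 143.0, 89.0, 56.0, 35.0, 0.0 cfs; ΣQ_DR = 1861 cfs, peak = 584.0 cfs.
Runoff depth d = ΣQ_DR·Δt / A = 1861 × 1800 / (1.2 mi²) = 1.202 in.
The 1-inch UH is the DRH scaled by (1 in)/d, so U_p = 584.0 × 1/1.202 = 486 cfs.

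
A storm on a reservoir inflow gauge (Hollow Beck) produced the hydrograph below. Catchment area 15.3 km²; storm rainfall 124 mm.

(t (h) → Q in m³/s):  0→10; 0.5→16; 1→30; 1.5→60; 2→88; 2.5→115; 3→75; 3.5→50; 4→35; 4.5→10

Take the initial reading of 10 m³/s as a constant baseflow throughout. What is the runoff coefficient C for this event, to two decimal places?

ΣQ_DR = 389.0 m³/s; V = ΣQ_DR·Δt = 7.002 × 10^5 m³.
Runoff depth d = V / A = 45.76 mm.
C = d / P = 45.76 / 124 = 0.37.

C ≈ 0.37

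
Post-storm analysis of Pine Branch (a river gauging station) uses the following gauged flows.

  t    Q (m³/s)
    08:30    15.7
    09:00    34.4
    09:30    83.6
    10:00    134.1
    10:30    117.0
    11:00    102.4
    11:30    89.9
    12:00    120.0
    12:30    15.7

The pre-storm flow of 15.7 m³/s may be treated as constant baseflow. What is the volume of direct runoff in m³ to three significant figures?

Direct-runoff ordinates (Q − Q_b): 0.0, 18.7, 67.9, 118.4, 101.3, 86.7, 74.2, 104.3, 0.0 m³/s.
ΣQ_DR = 571.5 m³/s.
With Δt = 0.5 h = 1800 s, V = ΣQ_DR · Δt = 571.5 × 1800 = 1.03 × 10^6 m³.

V ≈ 1.03 × 10^6 m³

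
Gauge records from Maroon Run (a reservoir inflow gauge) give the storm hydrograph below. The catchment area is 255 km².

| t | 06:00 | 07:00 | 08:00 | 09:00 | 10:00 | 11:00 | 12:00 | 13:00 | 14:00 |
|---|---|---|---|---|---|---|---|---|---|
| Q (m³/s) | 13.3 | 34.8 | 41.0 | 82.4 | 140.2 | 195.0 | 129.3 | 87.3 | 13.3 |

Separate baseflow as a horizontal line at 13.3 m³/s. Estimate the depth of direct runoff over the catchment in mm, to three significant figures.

Direct runoff: 0.0, 21.5, 27.7, 69.1, 126.9, 181.7, 116.0, 74.0, 0.0 m³/s; ΣQ_DR = 616.9 m³/s.
V = ΣQ_DR · Δt = 616.9 × 3600 s = 2.221 × 10^6 m³.
Over A = 255 km², depth = V / A = 8.71 mm.

d ≈ 8.71 mm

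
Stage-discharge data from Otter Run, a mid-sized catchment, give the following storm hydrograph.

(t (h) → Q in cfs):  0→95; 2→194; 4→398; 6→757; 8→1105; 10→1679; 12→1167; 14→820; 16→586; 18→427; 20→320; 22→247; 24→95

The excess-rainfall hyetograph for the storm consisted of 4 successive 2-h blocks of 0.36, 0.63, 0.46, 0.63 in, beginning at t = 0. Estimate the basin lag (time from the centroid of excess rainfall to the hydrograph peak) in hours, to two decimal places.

t_L ≈ 5.69 h

Centroid of excess rainfall: t_c = Σ P_i·t̄_i / ΣP_i = 4.3077 h (block centres at 1, 3, 5, 7 h).
Hydrograph peak occurs at t = 10 h, so basin lag t_L = 10 − 4.3077 = 5.69 h.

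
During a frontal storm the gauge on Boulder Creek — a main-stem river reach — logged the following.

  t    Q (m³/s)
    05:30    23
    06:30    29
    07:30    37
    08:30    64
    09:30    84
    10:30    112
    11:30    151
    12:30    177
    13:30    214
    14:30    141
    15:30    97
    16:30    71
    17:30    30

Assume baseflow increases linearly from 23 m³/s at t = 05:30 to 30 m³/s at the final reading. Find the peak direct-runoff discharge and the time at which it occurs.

Q_p = 186.33 m³/s at t = 13:30

Subtracting baseflow gives direct-runoff ordinates: 0.00, 5.42, 12.83, 39.25, 58.67, 86.08, 124.50, 149.92, 186.33, 112.75, 68.17, 41.58, 0.00 m³/s.
The maximum is 186.33 m³/s, occurring at the reading for t = 13:30.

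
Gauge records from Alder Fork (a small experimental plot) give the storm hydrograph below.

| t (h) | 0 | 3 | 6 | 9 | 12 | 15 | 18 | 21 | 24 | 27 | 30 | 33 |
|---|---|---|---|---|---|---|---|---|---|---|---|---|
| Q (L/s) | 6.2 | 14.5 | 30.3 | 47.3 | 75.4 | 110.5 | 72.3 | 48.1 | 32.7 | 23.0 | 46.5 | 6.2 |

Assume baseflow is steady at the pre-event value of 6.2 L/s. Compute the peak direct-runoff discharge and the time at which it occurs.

Subtracting baseflow gives direct-runoff ordinates: 0.0, 8.3, 24.1, 41.1, 69.2, 104.3, 66.1, 41.9, 26.5, 16.8, 40.3, 0.0 L/s.
The maximum is 104.3 L/s, occurring at the reading for t = 15 h.

Q_p = 104.3 L/s at t = 15 h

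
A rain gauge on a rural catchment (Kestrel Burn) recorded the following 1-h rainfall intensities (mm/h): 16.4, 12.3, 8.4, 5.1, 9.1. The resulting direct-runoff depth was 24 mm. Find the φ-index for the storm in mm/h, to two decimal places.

Only the 4 blocks with intensity above φ contribute runoff: 16.4, 12.3, 8.4, 9.1 mm/h.
Σ(I−φ)·Δt = d  ⇒  (16.4+12.3+8.4+9.1 − 4φ)·1 = 24
φ = (46.20 − 24/1) / 4 = 5.55 mm/h.

φ ≈ 5.55 mm/h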